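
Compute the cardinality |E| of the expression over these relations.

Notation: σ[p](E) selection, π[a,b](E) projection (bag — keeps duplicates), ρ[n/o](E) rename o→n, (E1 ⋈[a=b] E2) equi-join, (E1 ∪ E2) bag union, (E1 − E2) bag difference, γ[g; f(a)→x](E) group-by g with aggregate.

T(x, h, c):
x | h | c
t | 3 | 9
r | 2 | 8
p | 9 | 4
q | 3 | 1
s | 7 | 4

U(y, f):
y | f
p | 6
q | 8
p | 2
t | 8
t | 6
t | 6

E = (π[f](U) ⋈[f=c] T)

Row counts bottom-up:
  U → 6
  π[f](U) → 6
  T → 5
  (π[f](U) ⋈[f=c] T) → 2

|E| = 2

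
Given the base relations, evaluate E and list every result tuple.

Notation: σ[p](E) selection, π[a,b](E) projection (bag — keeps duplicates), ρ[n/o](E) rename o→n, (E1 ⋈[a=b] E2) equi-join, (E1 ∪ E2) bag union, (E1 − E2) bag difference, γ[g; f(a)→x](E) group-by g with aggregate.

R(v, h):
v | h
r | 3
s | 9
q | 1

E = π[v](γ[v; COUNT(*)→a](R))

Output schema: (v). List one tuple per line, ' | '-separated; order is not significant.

Subexpression sizes:
  R → 3
  γ[v; COUNT(*)→a](R) → 3
  π[v](γ[v; COUNT(*)→a](R)) → 3

== RESULT ==
v
q
r
s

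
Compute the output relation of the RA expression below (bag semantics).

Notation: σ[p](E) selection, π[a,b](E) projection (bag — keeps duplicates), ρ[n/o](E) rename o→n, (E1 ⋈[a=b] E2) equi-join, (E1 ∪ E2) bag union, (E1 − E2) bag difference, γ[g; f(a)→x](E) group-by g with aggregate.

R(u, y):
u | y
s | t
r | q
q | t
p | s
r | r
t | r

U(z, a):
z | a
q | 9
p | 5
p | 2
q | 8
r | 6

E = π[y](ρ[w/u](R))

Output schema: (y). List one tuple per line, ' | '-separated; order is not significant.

Subexpression sizes:
  R → 6
  ρ[w/u](R) → 6
  π[y](ρ[w/u](R)) → 6

== RESULT ==
y
q
r
r
s
t
t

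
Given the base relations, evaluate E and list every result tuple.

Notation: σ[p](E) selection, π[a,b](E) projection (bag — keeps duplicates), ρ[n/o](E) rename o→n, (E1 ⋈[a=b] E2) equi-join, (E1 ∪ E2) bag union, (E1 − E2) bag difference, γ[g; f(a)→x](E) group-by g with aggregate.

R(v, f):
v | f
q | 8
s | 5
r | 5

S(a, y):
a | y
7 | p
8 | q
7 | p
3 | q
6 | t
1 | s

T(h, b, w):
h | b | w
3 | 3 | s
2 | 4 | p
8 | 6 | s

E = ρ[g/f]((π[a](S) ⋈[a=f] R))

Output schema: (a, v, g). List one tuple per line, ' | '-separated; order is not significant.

Stepwise |·|:
  S → 6
  π[a](S) → 6
  R → 3
  (π[a](S) ⋈[a=f] R) → 1
  ρ[g/f]((π[a](S) ⋈[a=f] R)) → 1

== RESULT ==
a | v | g
8 | q | 8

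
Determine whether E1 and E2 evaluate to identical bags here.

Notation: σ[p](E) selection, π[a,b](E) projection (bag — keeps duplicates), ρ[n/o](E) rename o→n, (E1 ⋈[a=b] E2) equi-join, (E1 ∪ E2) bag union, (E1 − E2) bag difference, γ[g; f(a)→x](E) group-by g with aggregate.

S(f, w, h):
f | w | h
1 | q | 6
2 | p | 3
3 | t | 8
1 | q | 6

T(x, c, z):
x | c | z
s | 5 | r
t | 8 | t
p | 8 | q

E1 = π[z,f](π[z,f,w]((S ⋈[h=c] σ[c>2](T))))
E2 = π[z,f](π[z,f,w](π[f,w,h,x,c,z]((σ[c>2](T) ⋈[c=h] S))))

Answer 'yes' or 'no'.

E1 row counts bottom-up:
  S → 4
  T → 3
  σ[c>2](T) → 3
  (S ⋈[h=c] σ[c>2](T)) → 2
  π[z,f,w]((S ⋈[h=c] σ[c>2](T))) → 2
  π[z,f](π[z,f,w]((S ⋈[h=c] σ[c>2](T)))) → 2
E2 row counts bottom-up:
  T → 3
  σ[c>2](T) → 3
  S → 4
  (σ[c>2](T) ⋈[c=h] S) → 2
  π[f,w,h,x,c,z]((σ[c>2](T) ⋈[c=h] S)) → 2
  π[z,f,w](π[f,w,h,x,c,z]((σ[c>2](T) ⋈[c=h] S))) → 2
  π[z,f](π[z,f,w](π[f,w,h,x,c,z]((σ[c>2](T) ⋈[c=h] S)))) → 2

E1 and E2 produce the same multiset:
z | f
q | 3
t | 3

yes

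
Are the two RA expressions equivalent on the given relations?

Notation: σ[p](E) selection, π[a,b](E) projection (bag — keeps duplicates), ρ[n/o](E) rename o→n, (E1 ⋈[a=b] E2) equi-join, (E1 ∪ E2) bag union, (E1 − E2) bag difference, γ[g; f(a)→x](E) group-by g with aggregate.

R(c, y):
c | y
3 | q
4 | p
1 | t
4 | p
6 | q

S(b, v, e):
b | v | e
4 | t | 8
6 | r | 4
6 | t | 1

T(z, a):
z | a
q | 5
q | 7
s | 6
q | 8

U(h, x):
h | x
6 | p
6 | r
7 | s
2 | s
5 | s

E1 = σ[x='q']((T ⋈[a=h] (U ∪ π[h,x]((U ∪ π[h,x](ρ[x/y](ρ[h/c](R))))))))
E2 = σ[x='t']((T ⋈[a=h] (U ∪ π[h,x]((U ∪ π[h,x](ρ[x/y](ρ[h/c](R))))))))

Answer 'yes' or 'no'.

E1 per-node cardinality:
  T → 4
  U → 5
  U → 5
  R → 5
  ρ[h/c](R) → 5
  ρ[x/y](ρ[h/c](R)) → 5
  π[h,x](ρ[x/y](ρ[h/c](R))) → 5
  (U ∪ π[h,x](ρ[x/y](ρ[h/c](R)))) → 10
  π[h,x]((U ∪ π[h,x](ρ[x/y](ρ[h/c](R))))) → 10
  (U ∪ π[h,x]((U ∪ π[h,x](ρ[x/y](ρ[h/c](R)))))) → 15
  (T ⋈[a=h] (U ∪ π[h,x]((U ∪ π[h,x](ρ[x/y](ρ[h/c](R))))))) → 9
  σ[x='q']((T ⋈[a=h] (U ∪ π[h,x]((U ∪ π[h,x](ρ[x/y](ρ[h/c](R)))))))) → 1
E2 per-node cardinality:
  T → 4
  U → 5
  U → 5
  R → 5
  ρ[h/c](R) → 5
  ρ[x/y](ρ[h/c](R)) → 5
  π[h,x](ρ[x/y](ρ[h/c](R))) → 5
  (U ∪ π[h,x](ρ[x/y](ρ[h/c](R)))) → 10
  π[h,x]((U ∪ π[h,x](ρ[x/y](ρ[h/c](R))))) → 10
  (U ∪ π[h,x]((U ∪ π[h,x](ρ[x/y](ρ[h/c](R)))))) → 15
  (T ⋈[a=h] (U ∪ π[h,x]((U ∪ π[h,x](ρ[x/y](ρ[h/c](R))))))) → 9
  σ[x='t']((T ⋈[a=h] (U ∪ π[h,x]((U ∪ π[h,x](ρ[x/y](ρ[h/c](R)))))))) → 0

E1 result:
z | a | h | x
s | 6 | 6 | q
E2 result:
z | a | h | x
(0 rows)
Witness: ('s', 6, 6, 'q') appears 1× in E1 but 0× in E2.

no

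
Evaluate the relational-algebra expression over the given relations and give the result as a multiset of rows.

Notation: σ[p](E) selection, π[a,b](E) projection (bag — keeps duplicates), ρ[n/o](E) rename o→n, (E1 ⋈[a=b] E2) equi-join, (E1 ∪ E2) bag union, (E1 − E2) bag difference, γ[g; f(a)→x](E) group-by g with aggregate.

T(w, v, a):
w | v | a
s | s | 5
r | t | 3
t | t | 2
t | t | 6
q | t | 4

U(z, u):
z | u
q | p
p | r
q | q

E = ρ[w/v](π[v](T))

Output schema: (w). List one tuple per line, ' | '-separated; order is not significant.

Per-node cardinality:
  T → 5
  π[v](T) → 5
  ρ[w/v](π[v](T)) → 5

== RESULT ==
w
s
t
t
t
t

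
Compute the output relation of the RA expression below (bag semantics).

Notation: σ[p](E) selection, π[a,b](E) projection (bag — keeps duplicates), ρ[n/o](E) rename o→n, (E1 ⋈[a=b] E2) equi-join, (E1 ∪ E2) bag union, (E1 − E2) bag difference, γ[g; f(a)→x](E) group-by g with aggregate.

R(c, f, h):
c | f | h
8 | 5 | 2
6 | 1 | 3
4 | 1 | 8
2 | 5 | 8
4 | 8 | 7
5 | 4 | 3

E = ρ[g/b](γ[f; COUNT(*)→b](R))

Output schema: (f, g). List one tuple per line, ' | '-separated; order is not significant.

Subexpression sizes:
  R → 6
  γ[f; COUNT(*)→b](R) → 4
  ρ[g/b](γ[f; COUNT(*)→b](R)) → 4

== RESULT ==
f | g
1 | 2
4 | 1
5 | 2
8 | 1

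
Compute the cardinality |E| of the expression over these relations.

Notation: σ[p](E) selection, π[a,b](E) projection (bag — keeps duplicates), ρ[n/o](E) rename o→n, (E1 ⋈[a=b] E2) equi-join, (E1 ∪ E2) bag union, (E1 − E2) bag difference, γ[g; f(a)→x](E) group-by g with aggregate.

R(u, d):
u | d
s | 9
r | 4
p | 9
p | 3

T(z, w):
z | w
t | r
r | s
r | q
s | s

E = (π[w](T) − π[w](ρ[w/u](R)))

Subexpression sizes:
  T → 4
  π[w](T) → 4
  R → 4
  ρ[w/u](R) → 4
  π[w](ρ[w/u](R)) → 4
  (π[w](T) − π[w](ρ[w/u](R))) → 2

|E| = 2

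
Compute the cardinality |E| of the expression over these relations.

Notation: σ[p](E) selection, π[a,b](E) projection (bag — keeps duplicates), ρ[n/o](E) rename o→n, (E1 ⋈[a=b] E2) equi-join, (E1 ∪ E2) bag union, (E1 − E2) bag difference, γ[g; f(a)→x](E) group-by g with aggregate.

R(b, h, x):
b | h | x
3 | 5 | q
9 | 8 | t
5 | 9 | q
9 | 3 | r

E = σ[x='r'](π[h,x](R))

Stepwise |·|:
  R → 4
  π[h,x](R) → 4
  σ[x='r'](π[h,x](R)) → 1

|E| = 1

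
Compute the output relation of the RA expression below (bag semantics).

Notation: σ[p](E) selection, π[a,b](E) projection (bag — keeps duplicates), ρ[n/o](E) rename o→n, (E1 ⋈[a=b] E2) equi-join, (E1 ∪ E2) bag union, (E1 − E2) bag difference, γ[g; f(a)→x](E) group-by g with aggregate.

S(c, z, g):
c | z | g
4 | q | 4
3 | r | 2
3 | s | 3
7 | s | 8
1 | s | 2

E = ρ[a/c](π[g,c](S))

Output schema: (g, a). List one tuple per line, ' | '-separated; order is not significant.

Row counts bottom-up:
  S → 5
  π[g,c](S) → 5
  ρ[a/c](π[g,c](S)) → 5

== RESULT ==
g | a
2 | 1
2 | 3
3 | 3
4 | 4
8 | 7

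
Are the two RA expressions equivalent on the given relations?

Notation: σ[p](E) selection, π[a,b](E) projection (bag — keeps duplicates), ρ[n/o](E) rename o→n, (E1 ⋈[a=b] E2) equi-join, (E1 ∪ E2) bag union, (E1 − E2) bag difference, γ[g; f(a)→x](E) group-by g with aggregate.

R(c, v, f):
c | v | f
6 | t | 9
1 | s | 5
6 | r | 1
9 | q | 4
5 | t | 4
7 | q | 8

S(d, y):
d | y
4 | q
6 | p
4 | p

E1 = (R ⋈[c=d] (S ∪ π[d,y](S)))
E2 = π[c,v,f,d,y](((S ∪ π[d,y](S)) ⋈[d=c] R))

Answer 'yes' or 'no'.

E1 stepwise |·|:
  R → 6
  S → 3
  S → 3
  π[d,y](S) → 3
  (S ∪ π[d,y](S)) → 6
  (R ⋈[c=d] (S ∪ π[d,y](S))) → 4
E2 stepwise |·|:
  S → 3
  S → 3
  π[d,y](S) → 3
  (S ∪ π[d,y](S)) → 6
  R → 6
  ((S ∪ π[d,y](S)) ⋈[d=c] R) → 4
  π[c,v,f,d,y](((S ∪ π[d,y](S)) ⋈[d=c] R)) → 4

E1 and E2 produce the same multiset:
c | v | f | d | y
6 | r | 1 | 6 | p
6 | r | 1 | 6 | p
6 | t | 9 | 6 | p
6 | t | 9 | 6 | p

yes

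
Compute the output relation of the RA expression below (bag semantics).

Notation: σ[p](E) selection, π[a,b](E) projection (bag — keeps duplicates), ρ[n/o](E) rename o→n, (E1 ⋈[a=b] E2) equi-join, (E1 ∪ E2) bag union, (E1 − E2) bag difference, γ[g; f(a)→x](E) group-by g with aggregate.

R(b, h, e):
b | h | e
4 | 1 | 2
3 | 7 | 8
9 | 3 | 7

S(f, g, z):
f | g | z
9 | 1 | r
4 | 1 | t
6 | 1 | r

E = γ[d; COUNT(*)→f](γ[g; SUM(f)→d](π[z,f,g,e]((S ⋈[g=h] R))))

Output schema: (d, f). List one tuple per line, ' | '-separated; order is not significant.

Stepwise |·|:
  S → 3
  R → 3
  (S ⋈[g=h] R) → 3
  π[z,f,g,e]((S ⋈[g=h] R)) → 3
  γ[g; SUM(f)→d](π[z,f,g,e]((S ⋈[g=h] R))) → 1
  γ[d; COUNT(*)→f](γ[g; SUM(f)→d](π[z,f,g,e]((S ⋈[g=h] R)))) → 1

== RESULT ==
d | f
19 | 1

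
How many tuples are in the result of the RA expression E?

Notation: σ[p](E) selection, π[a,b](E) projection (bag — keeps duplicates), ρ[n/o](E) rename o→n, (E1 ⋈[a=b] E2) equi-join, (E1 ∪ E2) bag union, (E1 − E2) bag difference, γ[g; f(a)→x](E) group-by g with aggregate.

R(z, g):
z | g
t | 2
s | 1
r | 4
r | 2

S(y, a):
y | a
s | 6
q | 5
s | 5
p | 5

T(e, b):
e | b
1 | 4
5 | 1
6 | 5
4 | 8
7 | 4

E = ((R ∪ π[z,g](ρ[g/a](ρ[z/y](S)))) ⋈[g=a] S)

Row counts bottom-up:
  R → 4
  S → 4
  ρ[z/y](S) → 4
  ρ[g/a](ρ[z/y](S)) → 4
  π[z,g](ρ[g/a](ρ[z/y](S))) → 4
  (R ∪ π[z,g](ρ[g/a](ρ[z/y](S)))) → 8
  S → 4
  ((R ∪ π[z,g](ρ[g/a](ρ[z/y](S)))) ⋈[g=a] S) → 10

|E| = 10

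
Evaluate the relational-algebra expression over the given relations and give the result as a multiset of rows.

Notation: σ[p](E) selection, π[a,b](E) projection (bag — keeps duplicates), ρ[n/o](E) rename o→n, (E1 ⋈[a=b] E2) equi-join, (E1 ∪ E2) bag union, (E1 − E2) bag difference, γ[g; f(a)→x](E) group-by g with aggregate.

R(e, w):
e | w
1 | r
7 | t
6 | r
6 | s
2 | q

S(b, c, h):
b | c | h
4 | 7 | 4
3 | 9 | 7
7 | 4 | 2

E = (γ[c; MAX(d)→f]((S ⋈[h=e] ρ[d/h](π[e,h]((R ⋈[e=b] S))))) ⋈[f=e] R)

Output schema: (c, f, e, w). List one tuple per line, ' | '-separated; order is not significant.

Stepwise |·|:
  S → 3
  R → 5
  S → 3
  (R ⋈[e=b] S) → 1
  π[e,h]((R ⋈[e=b] S)) → 1
  ρ[d/h](π[e,h]((R ⋈[e=b] S))) → 1
  (S ⋈[h=e] ρ[d/h](π[e,h]((R ⋈[e=b] S)))) → 1
  γ[c; MAX(d)→f]((S ⋈[h=e] ρ[d/h](π[e,h]((R ⋈[e=b] S))))) → 1
  R → 5
  (γ[c; MAX(d)→f]((S ⋈[h=e] ρ[d/h](π[e,h]((R ⋈[e=b] S))))) ⋈[f=e] R) → 1

== RESULT ==
c | f | e | w
9 | 2 | 2 | q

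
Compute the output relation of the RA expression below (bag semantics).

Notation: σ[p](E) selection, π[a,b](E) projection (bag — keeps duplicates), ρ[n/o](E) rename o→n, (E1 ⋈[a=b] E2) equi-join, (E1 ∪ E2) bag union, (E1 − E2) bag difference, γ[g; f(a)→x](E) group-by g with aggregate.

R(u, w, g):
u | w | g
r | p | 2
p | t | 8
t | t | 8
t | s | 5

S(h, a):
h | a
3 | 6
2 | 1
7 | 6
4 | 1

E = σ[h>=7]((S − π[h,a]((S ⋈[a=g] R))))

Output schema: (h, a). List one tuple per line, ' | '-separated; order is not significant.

Subexpression sizes:
  S → 4
  S → 4
  R → 4
  (S ⋈[a=g] R) → 0
  π[h,a]((S ⋈[a=g] R)) → 0
  (S − π[h,a]((S ⋈[a=g] R))) → 4
  σ[h>=7]((S − π[h,a]((S ⋈[a=g] R)))) → 1

== RESULT ==
h | a
7 | 6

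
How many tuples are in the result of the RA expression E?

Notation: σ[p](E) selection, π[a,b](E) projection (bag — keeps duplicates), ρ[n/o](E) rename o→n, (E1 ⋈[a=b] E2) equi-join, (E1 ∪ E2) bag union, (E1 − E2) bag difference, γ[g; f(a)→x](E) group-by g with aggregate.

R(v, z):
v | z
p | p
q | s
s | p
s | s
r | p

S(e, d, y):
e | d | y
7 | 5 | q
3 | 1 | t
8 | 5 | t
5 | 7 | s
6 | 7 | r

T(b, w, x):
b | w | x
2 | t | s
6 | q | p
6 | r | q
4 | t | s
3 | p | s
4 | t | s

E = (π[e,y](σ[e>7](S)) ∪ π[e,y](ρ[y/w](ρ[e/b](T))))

Stepwise |·|:
  S → 5
  σ[e>7](S) → 1
  π[e,y](σ[e>7](S)) → 1
  T → 6
  ρ[e/b](T) → 6
  ρ[y/w](ρ[e/b](T)) → 6
  π[e,y](ρ[y/w](ρ[e/b](T))) → 6
  (π[e,y](σ[e>7](S)) ∪ π[e,y](ρ[y/w](ρ[e/b](T)))) → 7

|E| = 7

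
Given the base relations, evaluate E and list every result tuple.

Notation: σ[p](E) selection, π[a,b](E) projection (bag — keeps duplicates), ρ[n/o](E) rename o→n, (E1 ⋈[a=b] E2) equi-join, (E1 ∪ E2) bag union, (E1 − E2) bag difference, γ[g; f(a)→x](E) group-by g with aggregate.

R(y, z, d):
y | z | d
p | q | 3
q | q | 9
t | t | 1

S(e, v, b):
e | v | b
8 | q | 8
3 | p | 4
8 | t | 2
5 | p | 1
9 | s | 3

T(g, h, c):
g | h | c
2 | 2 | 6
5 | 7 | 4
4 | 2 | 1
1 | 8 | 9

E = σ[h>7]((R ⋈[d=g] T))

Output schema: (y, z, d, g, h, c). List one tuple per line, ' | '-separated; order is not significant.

Stepwise |·|:
  R → 3
  T → 4
  (R ⋈[d=g] T) → 1
  σ[h>7]((R ⋈[d=g] T)) → 1

== RESULT ==
y | z | d | g | h | c
t | t | 1 | 1 | 8 | 9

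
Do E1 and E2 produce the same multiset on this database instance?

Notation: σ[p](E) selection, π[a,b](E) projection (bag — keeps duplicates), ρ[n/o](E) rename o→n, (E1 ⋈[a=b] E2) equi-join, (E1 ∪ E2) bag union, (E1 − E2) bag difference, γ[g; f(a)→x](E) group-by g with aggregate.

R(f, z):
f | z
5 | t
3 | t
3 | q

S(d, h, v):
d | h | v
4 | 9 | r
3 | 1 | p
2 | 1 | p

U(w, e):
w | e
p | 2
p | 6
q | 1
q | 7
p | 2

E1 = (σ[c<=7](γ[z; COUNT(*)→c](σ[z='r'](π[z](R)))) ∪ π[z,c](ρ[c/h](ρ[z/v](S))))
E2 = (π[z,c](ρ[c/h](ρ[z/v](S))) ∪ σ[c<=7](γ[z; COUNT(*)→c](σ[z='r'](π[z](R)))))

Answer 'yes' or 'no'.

E1 per-node cardinality:
  R → 3
  π[z](R) → 3
  σ[z='r'](π[z](R)) → 0
  γ[z; COUNT(*)→c](σ[z='r'](π[z](R))) → 0
  σ[c<=7](γ[z; COUNT(*)→c](σ[z='r'](π[z](R)))) → 0
  S → 3
  ρ[z/v](S) → 3
  ρ[c/h](ρ[z/v](S)) → 3
  π[z,c](ρ[c/h](ρ[z/v](S))) → 3
  (σ[c<=7](γ[z; COUNT(*)→c](σ[z='r'](π[z](R)))) ∪ π[z,c](ρ[c/h](ρ[z/v](S)))) → 3
E2 per-node cardinality:
  S → 3
  ρ[z/v](S) → 3
  ρ[c/h](ρ[z/v](S)) → 3
  π[z,c](ρ[c/h](ρ[z/v](S))) → 3
  R → 3
  π[z](R) → 3
  σ[z='r'](π[z](R)) → 0
  γ[z; COUNT(*)→c](σ[z='r'](π[z](R))) → 0
  σ[c<=7](γ[z; COUNT(*)→c](σ[z='r'](π[z](R)))) → 0
  (π[z,c](ρ[c/h](ρ[z/v](S))) ∪ σ[c<=7](γ[z; COUNT(*)→c](σ[z='r'](π[z](R))))) → 3

E1 and E2 produce the same multiset:
z | c
p | 1
p | 1
r | 9

yes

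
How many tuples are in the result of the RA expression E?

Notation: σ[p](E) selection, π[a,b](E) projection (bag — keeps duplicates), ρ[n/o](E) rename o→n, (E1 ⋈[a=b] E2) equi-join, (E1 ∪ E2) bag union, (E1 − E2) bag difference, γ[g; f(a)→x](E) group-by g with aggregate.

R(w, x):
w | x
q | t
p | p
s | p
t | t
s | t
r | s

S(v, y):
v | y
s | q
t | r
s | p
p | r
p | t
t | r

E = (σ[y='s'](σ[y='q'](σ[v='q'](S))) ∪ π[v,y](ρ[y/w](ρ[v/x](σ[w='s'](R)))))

Row counts bottom-up:
  S → 6
  σ[v='q'](S) → 0
  σ[y='q'](σ[v='q'](S)) → 0
  σ[y='s'](σ[y='q'](σ[v='q'](S))) → 0
  R → 6
  σ[w='s'](R) → 2
  ρ[v/x](σ[w='s'](R)) → 2
  ρ[y/w](ρ[v/x](σ[w='s'](R))) → 2
  π[v,y](ρ[y/w](ρ[v/x](σ[w='s'](R)))) → 2
  (σ[y='s'](σ[y='q'](σ[v='q'](S))) ∪ π[v,y](ρ[y/w](ρ[v/x](σ[w='s'](R))))) → 2

|E| = 2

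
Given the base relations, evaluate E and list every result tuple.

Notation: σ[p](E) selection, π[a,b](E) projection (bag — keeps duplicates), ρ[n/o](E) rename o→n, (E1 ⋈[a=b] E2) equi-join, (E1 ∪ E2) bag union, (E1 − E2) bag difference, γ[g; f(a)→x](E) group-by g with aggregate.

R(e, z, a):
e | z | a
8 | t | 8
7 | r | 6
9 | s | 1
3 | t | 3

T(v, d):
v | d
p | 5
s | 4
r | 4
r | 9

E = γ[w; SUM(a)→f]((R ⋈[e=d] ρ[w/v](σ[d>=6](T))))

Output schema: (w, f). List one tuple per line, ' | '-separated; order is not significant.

Subexpression sizes:
  R → 4
  T → 4
  σ[d>=6](T) → 1
  ρ[w/v](σ[d>=6](T)) → 1
  (R ⋈[e=d] ρ[w/v](σ[d>=6](T))) → 1
  γ[w; SUM(a)→f]((R ⋈[e=d] ρ[w/v](σ[d>=6](T)))) → 1

== RESULT ==
w | f
r | 1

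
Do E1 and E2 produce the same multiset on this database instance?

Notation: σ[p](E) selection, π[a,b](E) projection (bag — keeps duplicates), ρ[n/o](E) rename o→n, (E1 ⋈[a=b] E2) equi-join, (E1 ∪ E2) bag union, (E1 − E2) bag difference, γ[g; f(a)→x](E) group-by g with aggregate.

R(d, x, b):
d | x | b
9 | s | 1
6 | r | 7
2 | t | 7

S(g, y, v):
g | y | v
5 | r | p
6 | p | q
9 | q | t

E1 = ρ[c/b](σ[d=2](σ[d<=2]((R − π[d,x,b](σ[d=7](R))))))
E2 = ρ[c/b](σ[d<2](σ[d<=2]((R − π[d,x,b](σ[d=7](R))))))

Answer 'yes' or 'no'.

E1 subexpression sizes:
  R → 3
  R → 3
  σ[d=7](R) → 0
  π[d,x,b](σ[d=7](R)) → 0
  (R − π[d,x,b](σ[d=7](R))) → 3
  σ[d<=2]((R − π[d,x,b](σ[d=7](R)))) → 1
  σ[d=2](σ[d<=2]((R − π[d,x,b](σ[d=7](R))))) → 1
  ρ[c/b](σ[d=2](σ[d<=2]((R − π[d,x,b](σ[d=7](R)))))) → 1
E2 subexpression sizes:
  R → 3
  R → 3
  σ[d=7](R) → 0
  π[d,x,b](σ[d=7](R)) → 0
  (R − π[d,x,b](σ[d=7](R))) → 3
  σ[d<=2]((R − π[d,x,b](σ[d=7](R)))) → 1
  σ[d<2](σ[d<=2]((R − π[d,x,b](σ[d=7](R))))) → 0
  ρ[c/b](σ[d<2](σ[d<=2]((R − π[d,x,b](σ[d=7](R)))))) → 0

E1 result:
d | x | c
2 | t | 7
E2 result:
d | x | c
(0 rows)
Witness: (2, 't', 7) appears 1× in E1 but 0× in E2.

no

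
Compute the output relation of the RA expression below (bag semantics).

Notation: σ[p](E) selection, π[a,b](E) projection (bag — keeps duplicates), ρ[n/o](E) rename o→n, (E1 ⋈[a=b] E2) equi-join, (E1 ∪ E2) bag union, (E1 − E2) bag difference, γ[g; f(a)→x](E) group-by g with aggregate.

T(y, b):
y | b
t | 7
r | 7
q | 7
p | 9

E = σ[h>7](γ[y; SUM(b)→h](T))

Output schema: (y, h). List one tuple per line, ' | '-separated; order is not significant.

Subexpression sizes:
  T → 4
  γ[y; SUM(b)→h](T) → 4
  σ[h>7](γ[y; SUM(b)→h](T)) → 1

== RESULT ==
y | h
p | 9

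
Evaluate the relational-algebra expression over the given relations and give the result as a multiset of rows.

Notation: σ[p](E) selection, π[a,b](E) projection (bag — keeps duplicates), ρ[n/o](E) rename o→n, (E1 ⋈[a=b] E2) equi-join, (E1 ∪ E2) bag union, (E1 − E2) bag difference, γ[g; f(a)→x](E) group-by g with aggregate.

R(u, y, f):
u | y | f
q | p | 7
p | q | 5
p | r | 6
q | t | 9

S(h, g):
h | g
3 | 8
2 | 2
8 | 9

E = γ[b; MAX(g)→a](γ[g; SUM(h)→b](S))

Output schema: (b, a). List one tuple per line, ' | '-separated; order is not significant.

Subexpression sizes:
  S → 3
  γ[g; SUM(h)→b](S) → 3
  γ[b; MAX(g)→a](γ[g; SUM(h)→b](S)) → 3

== RESULT ==
b | a
2 | 2
3 | 8
8 | 9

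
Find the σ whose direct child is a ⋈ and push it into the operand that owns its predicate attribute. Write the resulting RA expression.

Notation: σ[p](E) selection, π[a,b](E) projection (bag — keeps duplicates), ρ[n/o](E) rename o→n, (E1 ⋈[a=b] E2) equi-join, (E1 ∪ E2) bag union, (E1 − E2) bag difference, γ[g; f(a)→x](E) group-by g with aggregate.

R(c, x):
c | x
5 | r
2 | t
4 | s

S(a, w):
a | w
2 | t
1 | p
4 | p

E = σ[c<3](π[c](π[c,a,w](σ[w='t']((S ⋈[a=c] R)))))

σ filters on w, owned by the left side.
E' = σ[c<3](π[c](π[c,a,w]((σ[w='t'](S) ⋈[a=c] R))))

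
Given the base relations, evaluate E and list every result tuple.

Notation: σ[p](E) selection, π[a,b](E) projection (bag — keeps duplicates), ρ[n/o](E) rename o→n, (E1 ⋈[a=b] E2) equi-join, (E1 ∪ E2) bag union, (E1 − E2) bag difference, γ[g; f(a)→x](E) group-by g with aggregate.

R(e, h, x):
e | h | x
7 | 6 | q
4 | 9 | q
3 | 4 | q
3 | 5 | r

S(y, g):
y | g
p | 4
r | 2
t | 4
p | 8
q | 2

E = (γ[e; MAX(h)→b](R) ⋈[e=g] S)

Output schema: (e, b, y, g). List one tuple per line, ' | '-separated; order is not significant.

Stepwise |·|:
  R → 4
  γ[e; MAX(h)→b](R) → 3
  S → 5
  (γ[e; MAX(h)→b](R) ⋈[e=g] S) → 2

== RESULT ==
e | b | y | g
4 | 9 | p | 4
4 | 9 | t | 4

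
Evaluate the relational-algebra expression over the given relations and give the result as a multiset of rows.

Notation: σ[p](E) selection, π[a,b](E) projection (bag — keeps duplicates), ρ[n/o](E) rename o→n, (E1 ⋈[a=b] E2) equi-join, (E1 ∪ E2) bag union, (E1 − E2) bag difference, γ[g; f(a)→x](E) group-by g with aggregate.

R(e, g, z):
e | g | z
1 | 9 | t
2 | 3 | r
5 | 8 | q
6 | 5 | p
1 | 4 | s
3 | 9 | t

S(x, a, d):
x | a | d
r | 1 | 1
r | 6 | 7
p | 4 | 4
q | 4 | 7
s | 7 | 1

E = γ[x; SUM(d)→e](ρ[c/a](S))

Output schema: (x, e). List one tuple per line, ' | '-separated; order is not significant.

Stepwise |·|:
  S → 5
  ρ[c/a](S) → 5
  γ[x; SUM(d)→e](ρ[c/a](S)) → 4

== RESULT ==
x | e
p | 4
q | 7
r | 8
s | 1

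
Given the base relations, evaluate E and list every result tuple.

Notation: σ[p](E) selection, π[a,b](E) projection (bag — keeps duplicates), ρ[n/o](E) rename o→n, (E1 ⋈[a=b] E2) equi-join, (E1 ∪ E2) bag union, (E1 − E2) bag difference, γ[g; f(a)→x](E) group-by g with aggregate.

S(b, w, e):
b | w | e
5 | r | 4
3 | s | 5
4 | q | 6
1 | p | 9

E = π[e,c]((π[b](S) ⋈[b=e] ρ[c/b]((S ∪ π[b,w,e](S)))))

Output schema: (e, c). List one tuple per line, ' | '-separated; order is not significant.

Per-node cardinality:
  S → 4
  π[b](S) → 4
  S → 4
  S → 4
  π[b,w,e](S) → 4
  (S ∪ π[b,w,e](S)) → 8
  ρ[c/b]((S ∪ π[b,w,e](S))) → 8
  (π[b](S) ⋈[b=e] ρ[c/b]((S ∪ π[b,w,e](S)))) → 4
  π[e,c]((π[b](S) ⋈[b=e] ρ[c/b]((S ∪ π[b,w,e](S))))) → 4

== RESULT ==
e | c
4 | 5
4 | 5
5 | 3
5 | 3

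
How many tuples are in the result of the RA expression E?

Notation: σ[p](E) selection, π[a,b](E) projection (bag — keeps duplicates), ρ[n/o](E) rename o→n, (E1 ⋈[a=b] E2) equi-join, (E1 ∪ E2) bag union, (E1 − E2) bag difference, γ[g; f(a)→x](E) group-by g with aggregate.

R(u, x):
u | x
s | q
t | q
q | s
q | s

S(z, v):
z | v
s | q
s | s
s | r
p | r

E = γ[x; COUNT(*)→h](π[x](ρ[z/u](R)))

Subexpression sizes:
  R → 4
  ρ[z/u](R) → 4
  π[x](ρ[z/u](R)) → 4
  γ[x; COUNT(*)→h](π[x](ρ[z/u](R))) → 2

|E| = 2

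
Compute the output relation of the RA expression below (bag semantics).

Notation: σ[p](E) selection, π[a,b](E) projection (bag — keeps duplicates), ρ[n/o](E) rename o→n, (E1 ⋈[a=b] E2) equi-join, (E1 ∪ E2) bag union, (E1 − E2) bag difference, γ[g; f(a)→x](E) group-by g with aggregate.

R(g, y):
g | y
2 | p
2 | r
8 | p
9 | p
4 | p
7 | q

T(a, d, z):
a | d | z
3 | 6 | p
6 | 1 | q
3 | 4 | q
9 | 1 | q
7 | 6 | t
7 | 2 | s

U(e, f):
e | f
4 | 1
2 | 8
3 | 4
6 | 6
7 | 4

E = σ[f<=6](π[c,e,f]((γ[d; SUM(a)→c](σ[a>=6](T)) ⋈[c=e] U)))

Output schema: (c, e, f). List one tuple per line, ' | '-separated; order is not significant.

Row counts bottom-up:
  T → 6
  σ[a>=6](T) → 4
  γ[d; SUM(a)→c](σ[a>=6](T)) → 3
  U → 5
  (γ[d; SUM(a)→c](σ[a>=6](T)) ⋈[c=e] U) → 2
  π[c,e,f]((γ[d; SUM(a)→c](σ[a>=6](T)) ⋈[c=e] U)) → 2
  σ[f<=6](π[c,e,f]((γ[d; SUM(a)→c](σ[a>=6](T)) ⋈[c=e] U))) → 2

== RESULT ==
c | e | f
7 | 7 | 4
7 | 7 | 4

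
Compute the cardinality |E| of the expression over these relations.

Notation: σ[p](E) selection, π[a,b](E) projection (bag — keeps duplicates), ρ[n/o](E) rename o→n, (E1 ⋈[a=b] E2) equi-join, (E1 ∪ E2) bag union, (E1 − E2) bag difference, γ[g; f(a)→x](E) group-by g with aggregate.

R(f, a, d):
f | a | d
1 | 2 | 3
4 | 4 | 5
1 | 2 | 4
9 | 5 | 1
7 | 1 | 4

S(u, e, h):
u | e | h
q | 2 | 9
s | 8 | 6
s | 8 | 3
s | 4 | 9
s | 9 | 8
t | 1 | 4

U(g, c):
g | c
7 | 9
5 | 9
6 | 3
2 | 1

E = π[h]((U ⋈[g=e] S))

Per-node cardinality:
  U → 4
  S → 6
  (U ⋈[g=e] S) → 1
  π[h]((U ⋈[g=e] S)) → 1

|E| = 1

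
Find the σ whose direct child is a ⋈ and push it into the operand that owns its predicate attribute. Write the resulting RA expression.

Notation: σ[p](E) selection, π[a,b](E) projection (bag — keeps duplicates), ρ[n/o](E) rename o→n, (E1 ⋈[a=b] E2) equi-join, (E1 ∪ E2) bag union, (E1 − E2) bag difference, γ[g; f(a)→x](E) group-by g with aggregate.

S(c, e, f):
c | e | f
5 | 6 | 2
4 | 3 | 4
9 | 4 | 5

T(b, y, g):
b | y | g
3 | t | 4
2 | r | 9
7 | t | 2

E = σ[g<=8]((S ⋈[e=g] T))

σ filters on g, owned by the right side.
E' = (S ⋈[e=g] σ[g<=8](T))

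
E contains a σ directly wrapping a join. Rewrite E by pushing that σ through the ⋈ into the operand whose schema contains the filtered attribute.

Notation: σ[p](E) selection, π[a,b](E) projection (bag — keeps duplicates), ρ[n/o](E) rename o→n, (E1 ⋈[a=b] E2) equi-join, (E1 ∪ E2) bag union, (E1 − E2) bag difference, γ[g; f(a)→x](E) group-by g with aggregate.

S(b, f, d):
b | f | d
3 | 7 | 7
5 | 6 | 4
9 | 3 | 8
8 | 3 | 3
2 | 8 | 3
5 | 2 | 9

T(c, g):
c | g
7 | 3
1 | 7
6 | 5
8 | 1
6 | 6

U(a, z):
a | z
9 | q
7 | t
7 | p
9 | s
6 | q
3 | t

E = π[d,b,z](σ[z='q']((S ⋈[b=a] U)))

σ filters on z, owned by the right side.
E' = π[d,b,z]((S ⋈[b=a] σ[z='q'](U)))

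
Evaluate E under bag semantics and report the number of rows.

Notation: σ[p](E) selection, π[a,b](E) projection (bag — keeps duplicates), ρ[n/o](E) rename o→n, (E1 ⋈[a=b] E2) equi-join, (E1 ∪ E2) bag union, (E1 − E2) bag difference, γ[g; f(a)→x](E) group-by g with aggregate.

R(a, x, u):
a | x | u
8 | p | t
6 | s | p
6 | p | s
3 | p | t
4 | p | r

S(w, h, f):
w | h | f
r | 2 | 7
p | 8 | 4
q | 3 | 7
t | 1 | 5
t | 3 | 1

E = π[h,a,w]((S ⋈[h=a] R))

Row counts bottom-up:
  S → 5
  R → 5
  (S ⋈[h=a] R) → 3
  π[h,a,w]((S ⋈[h=a] R)) → 3

|E| = 3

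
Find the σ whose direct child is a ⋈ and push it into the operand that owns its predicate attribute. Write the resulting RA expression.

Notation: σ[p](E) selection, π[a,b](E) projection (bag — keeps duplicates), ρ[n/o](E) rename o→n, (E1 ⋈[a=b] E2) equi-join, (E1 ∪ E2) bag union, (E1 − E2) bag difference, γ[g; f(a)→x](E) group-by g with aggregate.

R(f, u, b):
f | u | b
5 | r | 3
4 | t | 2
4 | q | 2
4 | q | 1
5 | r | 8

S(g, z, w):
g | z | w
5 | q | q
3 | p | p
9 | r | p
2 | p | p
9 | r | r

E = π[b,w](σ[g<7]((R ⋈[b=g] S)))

σ filters on g, owned by the right side.
E' = π[b,w]((R ⋈[b=g] σ[g<7](S)))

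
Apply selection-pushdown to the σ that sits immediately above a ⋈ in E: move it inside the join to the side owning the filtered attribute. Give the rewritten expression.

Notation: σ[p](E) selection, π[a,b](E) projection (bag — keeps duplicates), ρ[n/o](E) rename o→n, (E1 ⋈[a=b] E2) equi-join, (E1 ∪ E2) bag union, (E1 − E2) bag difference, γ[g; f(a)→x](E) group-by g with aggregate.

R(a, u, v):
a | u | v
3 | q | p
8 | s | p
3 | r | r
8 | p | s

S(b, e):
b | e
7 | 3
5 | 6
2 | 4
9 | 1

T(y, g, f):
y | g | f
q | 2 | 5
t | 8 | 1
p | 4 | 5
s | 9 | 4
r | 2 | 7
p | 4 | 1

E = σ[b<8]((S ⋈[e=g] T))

σ filters on b, owned by the left side.
E' = (σ[b<8](S) ⋈[e=g] T)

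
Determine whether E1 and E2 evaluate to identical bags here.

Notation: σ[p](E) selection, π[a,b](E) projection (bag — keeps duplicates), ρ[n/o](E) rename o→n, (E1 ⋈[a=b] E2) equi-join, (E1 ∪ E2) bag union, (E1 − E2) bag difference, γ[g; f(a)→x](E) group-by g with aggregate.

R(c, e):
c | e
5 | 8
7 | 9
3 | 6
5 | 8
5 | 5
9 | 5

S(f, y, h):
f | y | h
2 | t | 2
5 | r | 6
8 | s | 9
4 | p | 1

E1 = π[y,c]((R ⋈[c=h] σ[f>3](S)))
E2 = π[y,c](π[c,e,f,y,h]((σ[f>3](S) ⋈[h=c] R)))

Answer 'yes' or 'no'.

E1 stepwise |·|:
  R → 6
  S → 4
  σ[f>3](S) → 3
  (R ⋈[c=h] σ[f>3](S)) → 1
  π[y,c]((R ⋈[c=h] σ[f>3](S))) → 1
E2 stepwise |·|:
  S → 4
  σ[f>3](S) → 3
  R → 6
  (σ[f>3](S) ⋈[h=c] R) → 1
  π[c,e,f,y,h]((σ[f>3](S) ⋈[h=c] R)) → 1
  π[y,c](π[c,e,f,y,h]((σ[f>3](S) ⋈[h=c] R))) → 1

E1 and E2 produce the same multiset:
y | c
s | 9

yes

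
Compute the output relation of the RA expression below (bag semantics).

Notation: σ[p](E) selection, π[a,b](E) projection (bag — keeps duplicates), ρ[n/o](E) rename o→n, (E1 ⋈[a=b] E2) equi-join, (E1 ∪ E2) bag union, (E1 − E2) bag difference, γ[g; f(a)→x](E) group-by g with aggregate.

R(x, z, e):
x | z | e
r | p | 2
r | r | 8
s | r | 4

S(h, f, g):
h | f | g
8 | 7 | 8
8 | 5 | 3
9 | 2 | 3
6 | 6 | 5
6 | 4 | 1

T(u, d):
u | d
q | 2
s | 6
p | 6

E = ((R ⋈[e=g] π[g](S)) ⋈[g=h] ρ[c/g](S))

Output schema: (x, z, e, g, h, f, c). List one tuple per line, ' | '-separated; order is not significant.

Subexpression sizes:
  R → 3
  S → 5
  π[g](S) → 5
  (R ⋈[e=g] π[g](S)) → 1
  S → 5
  ρ[c/g](S) → 5
  ((R ⋈[e=g] π[g](S)) ⋈[g=h] ρ[c/g](S)) → 2

== RESULT ==
x | z | e | g | h | f | c
r | r | 8 | 8 | 8 | 5 | 3
r | r | 8 | 8 | 8 | 7 | 8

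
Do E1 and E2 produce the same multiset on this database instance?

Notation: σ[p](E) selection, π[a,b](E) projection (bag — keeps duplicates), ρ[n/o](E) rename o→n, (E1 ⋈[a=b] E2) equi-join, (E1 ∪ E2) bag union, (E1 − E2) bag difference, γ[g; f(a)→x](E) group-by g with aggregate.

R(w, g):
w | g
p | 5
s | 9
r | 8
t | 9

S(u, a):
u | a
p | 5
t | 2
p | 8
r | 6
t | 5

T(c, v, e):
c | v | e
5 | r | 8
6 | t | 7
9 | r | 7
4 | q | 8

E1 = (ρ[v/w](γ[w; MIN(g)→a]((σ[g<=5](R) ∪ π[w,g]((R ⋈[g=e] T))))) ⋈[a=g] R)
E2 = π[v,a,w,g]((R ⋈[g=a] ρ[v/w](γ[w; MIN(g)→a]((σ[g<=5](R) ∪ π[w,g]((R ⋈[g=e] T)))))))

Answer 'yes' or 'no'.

E1 per-node cardinality:
  R → 4
  σ[g<=5](R) → 1
  R → 4
  T → 4
  (R ⋈[g=e] T) → 2
  π[w,g]((R ⋈[g=e] T)) → 2
  (σ[g<=5](R) ∪ π[w,g]((R ⋈[g=e] T))) → 3
  γ[w; MIN(g)→a]((σ[g<=5](R) ∪ π[w,g]((R ⋈[g=e] T)))) → 2
  ρ[v/w](γ[w; MIN(g)→a]((σ[g<=5](R) ∪ π[w,g]((R ⋈[g=e] T))))) → 2
  R → 4
  (ρ[v/w](γ[w; MIN(g)→a]((σ[g<=5](R) ∪ π[w,g]((R ⋈[g=e] T))))) ⋈[a=g] R) → 2
E2 per-node cardinality:
  R → 4
  R → 4
  σ[g<=5](R) → 1
  R → 4
  T → 4
  (R ⋈[g=e] T) → 2
  π[w,g]((R ⋈[g=e] T)) → 2
  (σ[g<=5](R) ∪ π[w,g]((R ⋈[g=e] T))) → 3
  γ[w; MIN(g)→a]((σ[g<=5](R) ∪ π[w,g]((R ⋈[g=e] T)))) → 2
  ρ[v/w](γ[w; MIN(g)→a]((σ[g<=5](R) ∪ π[w,g]((R ⋈[g=e] T))))) → 2
  (R ⋈[g=a] ρ[v/w](γ[w; MIN(g)→a]((σ[g<=5](R) ∪ π[w,g]((R ⋈[g=e] T)))))) → 2
  π[v,a,w,g]((R ⋈[g=a] ρ[v/w](γ[w; MIN(g)→a]((σ[g<=5](R) ∪ π[w,g]((R ⋈[g=e] T))))))) → 2

E1 and E2 produce the same multiset:
v | a | w | g
p | 5 | p | 5
r | 8 | r | 8

yes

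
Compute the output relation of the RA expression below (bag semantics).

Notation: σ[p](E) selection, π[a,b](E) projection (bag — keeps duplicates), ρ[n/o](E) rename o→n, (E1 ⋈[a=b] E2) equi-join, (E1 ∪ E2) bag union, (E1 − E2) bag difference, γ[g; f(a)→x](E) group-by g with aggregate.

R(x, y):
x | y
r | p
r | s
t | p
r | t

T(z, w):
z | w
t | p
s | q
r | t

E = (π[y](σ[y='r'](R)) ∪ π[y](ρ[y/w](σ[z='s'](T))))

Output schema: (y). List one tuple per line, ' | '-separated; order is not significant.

Per-node cardinality:
  R → 4
  σ[y='r'](R) → 0
  π[y](σ[y='r'](R)) → 0
  T → 3
  σ[z='s'](T) → 1
  ρ[y/w](σ[z='s'](T)) → 1
  π[y](ρ[y/w](σ[z='s'](T))) → 1
  (π[y](σ[y='r'](R)) ∪ π[y](ρ[y/w](σ[z='s'](T)))) → 1

== RESULT ==
y
q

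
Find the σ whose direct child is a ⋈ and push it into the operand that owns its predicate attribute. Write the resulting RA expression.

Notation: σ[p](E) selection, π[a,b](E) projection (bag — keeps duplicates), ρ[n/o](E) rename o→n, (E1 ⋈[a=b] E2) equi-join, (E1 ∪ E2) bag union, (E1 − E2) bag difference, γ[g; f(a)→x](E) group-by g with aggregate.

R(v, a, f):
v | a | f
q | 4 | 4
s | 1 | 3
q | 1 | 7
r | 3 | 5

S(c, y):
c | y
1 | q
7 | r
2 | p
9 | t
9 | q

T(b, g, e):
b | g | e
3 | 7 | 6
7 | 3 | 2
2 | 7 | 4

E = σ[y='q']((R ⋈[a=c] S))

σ filters on y, owned by the right side.
E' = (R ⋈[a=c] σ[y='q'](S))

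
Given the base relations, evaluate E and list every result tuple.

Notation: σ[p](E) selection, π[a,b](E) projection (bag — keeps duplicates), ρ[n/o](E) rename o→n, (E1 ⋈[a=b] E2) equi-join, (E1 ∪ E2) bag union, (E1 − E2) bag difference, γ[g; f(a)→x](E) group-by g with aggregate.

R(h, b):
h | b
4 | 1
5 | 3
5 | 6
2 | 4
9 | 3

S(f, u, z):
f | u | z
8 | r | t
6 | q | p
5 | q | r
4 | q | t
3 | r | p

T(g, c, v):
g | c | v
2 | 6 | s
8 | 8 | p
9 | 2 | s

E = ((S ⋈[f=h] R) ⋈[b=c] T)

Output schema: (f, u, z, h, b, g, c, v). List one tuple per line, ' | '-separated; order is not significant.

Row counts bottom-up:
  S → 5
  R → 5
  (S ⋈[f=h] R) → 3
  T → 3
  ((S ⋈[f=h] R) ⋈[b=c] T) → 1

== RESULT ==
f | u | z | h | b | g | c | v
5 | q | r | 5 | 6 | 2 | 6 | s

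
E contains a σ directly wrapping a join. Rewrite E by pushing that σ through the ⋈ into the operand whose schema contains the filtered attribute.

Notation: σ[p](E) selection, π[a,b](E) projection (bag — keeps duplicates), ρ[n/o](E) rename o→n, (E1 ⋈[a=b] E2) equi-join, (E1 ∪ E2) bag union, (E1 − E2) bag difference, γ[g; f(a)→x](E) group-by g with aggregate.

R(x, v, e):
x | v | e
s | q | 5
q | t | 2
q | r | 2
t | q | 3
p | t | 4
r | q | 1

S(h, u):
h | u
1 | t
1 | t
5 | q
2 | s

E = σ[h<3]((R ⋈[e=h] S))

σ filters on h, owned by the right side.
E' = (R ⋈[e=h] σ[h<3](S))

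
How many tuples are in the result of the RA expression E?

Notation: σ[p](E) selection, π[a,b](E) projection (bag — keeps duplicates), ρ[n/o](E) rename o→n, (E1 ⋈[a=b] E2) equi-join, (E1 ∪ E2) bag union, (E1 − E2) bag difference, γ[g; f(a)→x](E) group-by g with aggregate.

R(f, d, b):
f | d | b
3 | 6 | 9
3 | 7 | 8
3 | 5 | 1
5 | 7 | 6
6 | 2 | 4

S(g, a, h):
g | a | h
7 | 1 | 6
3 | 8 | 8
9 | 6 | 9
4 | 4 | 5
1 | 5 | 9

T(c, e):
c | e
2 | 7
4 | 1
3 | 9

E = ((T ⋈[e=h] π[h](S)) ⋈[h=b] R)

Subexpression sizes:
  T → 3
  S → 5
  π[h](S) → 5
  (T ⋈[e=h] π[h](S)) → 2
  R → 5
  ((T ⋈[e=h] π[h](S)) ⋈[h=b] R) → 2

|E| = 2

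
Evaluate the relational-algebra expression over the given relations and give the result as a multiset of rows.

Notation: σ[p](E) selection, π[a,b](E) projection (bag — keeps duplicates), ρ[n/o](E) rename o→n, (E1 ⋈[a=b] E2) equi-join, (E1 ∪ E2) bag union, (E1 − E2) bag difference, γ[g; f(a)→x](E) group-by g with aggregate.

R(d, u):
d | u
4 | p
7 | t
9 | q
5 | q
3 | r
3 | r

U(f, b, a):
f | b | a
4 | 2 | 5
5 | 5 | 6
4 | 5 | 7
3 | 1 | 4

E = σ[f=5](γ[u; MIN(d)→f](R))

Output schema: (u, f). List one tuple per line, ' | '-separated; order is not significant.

Per-node cardinality:
  R → 6
  γ[u; MIN(d)→f](R) → 4
  σ[f=5](γ[u; MIN(d)→f](R)) → 1

== RESULT ==
u | f
q | 5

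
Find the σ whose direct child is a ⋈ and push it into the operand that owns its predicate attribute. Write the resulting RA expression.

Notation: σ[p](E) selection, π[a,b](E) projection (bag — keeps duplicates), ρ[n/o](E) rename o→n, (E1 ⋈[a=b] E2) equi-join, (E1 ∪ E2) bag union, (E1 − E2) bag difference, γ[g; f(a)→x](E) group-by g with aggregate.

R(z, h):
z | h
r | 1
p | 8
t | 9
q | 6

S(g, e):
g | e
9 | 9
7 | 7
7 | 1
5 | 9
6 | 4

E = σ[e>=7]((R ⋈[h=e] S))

σ filters on e, owned by the right side.
E' = (R ⋈[h=e] σ[e>=7](S))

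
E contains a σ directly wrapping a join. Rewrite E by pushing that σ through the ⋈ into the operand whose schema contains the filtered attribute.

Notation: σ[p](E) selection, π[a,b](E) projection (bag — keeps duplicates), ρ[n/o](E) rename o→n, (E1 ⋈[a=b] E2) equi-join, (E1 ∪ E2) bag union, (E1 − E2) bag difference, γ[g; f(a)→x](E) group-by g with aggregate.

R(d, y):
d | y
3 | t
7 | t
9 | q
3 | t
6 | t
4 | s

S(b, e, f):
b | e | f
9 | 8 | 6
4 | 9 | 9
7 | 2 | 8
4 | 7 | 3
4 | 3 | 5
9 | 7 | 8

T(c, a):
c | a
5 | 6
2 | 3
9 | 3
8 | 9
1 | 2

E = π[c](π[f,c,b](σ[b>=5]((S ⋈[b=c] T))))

σ filters on b, owned by the left side.
E' = π[c](π[f,c,b]((σ[b>=5](S) ⋈[b=c] T)))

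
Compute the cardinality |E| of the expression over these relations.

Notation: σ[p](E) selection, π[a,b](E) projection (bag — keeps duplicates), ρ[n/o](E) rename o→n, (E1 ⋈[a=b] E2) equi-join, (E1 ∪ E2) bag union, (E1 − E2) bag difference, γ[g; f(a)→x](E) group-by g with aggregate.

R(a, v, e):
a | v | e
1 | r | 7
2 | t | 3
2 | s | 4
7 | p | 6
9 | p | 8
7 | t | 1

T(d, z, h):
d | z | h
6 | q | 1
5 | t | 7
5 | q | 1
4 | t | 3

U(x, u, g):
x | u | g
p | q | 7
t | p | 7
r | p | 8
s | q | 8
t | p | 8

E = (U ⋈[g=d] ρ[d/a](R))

Stepwise |·|:
  U → 5
  R → 6
  ρ[d/a](R) → 6
  (U ⋈[g=d] ρ[d/a](R)) → 4

|E| = 4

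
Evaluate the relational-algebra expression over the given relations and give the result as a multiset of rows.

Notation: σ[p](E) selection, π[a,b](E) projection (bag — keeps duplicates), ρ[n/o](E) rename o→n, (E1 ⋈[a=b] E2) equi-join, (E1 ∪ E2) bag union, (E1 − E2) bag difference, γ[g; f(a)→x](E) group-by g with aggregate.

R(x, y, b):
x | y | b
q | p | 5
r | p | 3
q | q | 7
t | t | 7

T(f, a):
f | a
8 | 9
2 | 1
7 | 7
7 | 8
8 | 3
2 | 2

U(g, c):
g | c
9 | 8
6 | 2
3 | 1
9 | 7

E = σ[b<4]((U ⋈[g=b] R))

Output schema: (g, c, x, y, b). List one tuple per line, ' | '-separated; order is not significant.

Per-node cardinality:
  U → 4
  R → 4
  (U ⋈[g=b] R) → 1
  σ[b<4]((U ⋈[g=b] R)) → 1

== RESULT ==
g | c | x | y | b
3 | 1 | r | p | 3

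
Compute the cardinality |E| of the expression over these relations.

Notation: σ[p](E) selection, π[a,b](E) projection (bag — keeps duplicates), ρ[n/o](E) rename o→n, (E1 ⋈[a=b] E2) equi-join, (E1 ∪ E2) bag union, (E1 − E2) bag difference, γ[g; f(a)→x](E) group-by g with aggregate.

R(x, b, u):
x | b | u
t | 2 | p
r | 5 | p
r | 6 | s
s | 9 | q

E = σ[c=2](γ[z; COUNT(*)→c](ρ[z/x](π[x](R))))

Per-node cardinality:
  R → 4
  π[x](R) → 4
  ρ[z/x](π[x](R)) → 4
  γ[z; COUNT(*)→c](ρ[z/x](π[x](R))) → 3
  σ[c=2](γ[z; COUNT(*)→c](ρ[z/x](π[x](R)))) → 1

|E| = 1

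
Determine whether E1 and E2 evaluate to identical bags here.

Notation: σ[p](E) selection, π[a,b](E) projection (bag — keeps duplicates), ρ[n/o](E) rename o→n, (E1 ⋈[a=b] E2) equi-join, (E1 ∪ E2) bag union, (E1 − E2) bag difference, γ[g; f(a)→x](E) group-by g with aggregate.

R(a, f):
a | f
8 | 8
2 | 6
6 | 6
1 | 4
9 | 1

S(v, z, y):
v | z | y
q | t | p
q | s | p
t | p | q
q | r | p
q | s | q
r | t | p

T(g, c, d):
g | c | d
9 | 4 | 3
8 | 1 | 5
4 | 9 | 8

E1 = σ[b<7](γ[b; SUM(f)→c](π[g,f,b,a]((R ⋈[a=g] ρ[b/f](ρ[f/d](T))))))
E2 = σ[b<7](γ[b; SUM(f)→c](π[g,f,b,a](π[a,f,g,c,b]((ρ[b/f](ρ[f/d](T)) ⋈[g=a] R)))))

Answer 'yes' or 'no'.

E1 per-node cardinality:
  R → 5
  T → 3
  ρ[f/d](T) → 3
  ρ[b/f](ρ[f/d](T)) → 3
  (R ⋈[a=g] ρ[b/f](ρ[f/d](T))) → 2
  π[g,f,b,a]((R ⋈[a=g] ρ[b/f](ρ[f/d](T)))) → 2
  γ[b; SUM(f)→c](π[g,f,b,a]((R ⋈[a=g] ρ[b/f](ρ[f/d](T))))) → 2
  σ[b<7](γ[b; SUM(f)→c](π[g,f,b,a]((R ⋈[a=g] ρ[b/f](ρ[f/d](T)))))) → 2
E2 per-node cardinality:
  T → 3
  ρ[f/d](T) → 3
  ρ[b/f](ρ[f/d](T)) → 3
  R → 5
  (ρ[b/f](ρ[f/d](T)) ⋈[g=a] R) → 2
  π[a,f,g,c,b]((ρ[b/f](ρ[f/d](T)) ⋈[g=a] R)) → 2
  π[g,f,b,a](π[a,f,g,c,b]((ρ[b/f](ρ[f/d](T)) ⋈[g=a] R))) → 2
  γ[b; SUM(f)→c](π[g,f,b,a](π[a,f,g,c,b]((ρ[b/f](ρ[f/d](T)) ⋈[g=a] R)))) → 2
  σ[b<7](γ[b; SUM(f)→c](π[g,f,b,a](π[a,f,g,c,b]((ρ[b/f](ρ[f/d](T)) ⋈[g=a] R))))) → 2

E1 and E2 produce the same multiset:
b | c
3 | 1
5 | 8

yes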